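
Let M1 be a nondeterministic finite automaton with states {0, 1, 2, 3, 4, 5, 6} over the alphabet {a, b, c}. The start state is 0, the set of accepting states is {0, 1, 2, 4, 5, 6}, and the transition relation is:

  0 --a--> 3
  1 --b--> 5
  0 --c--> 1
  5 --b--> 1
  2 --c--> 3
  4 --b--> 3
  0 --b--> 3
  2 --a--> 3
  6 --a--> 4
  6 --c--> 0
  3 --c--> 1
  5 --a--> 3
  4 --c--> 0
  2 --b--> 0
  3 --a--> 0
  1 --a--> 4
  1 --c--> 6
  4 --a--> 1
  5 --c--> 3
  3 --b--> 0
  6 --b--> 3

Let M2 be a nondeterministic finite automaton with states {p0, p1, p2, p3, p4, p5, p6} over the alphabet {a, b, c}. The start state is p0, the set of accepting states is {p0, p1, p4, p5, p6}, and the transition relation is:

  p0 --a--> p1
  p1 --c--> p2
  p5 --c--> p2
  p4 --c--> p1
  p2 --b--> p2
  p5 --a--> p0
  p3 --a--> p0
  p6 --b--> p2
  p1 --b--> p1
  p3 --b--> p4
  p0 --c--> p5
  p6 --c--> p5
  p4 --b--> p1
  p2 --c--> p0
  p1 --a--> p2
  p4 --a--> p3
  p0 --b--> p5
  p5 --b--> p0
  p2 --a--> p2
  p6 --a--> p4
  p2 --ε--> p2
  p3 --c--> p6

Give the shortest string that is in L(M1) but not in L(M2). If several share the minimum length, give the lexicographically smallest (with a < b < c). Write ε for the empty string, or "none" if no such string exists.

The string aa is accepted by M1 but not by M2.
No shorter string lies in the difference, and aa is the lexicographically first length-2 string in L(M1) \ L(M2).

aa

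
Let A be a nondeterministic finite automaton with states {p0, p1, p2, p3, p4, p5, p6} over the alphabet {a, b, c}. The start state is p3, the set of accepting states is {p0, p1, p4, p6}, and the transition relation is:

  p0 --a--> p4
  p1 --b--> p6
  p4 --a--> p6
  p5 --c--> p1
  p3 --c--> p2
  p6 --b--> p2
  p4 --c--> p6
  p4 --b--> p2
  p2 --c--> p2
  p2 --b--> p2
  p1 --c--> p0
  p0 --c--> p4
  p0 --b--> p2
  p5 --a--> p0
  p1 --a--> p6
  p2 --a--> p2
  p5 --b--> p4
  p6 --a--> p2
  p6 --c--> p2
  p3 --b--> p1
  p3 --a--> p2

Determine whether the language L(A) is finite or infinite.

finite

The useful states (reachable from p3 and able to reach an accepting state) are {p0, p1, p3, p4, p6}.
Restricted to these states the transition graph has no cycle, so every accepting path has bounded length and L is finite.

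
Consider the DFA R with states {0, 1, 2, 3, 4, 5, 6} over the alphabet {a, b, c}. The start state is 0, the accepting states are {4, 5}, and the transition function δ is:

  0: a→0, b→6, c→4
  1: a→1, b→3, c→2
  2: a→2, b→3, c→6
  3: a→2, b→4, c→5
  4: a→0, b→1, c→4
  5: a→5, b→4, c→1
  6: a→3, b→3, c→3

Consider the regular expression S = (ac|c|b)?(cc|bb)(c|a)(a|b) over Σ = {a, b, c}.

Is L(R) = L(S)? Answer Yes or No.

The string c is accepted by R but rejected by S.
So L(R) ≠ L(S).

No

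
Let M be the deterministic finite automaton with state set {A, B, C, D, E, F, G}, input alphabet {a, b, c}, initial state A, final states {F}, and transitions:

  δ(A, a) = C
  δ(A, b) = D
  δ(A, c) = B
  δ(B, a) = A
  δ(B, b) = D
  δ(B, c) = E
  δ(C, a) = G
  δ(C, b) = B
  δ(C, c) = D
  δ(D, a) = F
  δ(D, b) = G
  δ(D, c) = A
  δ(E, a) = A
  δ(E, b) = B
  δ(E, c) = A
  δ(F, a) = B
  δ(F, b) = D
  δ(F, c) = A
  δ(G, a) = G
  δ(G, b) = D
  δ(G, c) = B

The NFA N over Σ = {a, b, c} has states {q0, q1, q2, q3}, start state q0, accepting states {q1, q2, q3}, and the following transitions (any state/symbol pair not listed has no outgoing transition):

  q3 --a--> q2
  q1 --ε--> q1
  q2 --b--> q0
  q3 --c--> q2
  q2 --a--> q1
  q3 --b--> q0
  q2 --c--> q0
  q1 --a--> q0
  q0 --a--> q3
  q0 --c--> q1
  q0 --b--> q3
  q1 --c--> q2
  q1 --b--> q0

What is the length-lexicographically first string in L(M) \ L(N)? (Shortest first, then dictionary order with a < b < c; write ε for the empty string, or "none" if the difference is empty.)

cbcaca

The string cbcaca is accepted by M but not by N.
No shorter string lies in the difference, and cbcaca is the lexicographically first length-6 string in L(M) \ L(N).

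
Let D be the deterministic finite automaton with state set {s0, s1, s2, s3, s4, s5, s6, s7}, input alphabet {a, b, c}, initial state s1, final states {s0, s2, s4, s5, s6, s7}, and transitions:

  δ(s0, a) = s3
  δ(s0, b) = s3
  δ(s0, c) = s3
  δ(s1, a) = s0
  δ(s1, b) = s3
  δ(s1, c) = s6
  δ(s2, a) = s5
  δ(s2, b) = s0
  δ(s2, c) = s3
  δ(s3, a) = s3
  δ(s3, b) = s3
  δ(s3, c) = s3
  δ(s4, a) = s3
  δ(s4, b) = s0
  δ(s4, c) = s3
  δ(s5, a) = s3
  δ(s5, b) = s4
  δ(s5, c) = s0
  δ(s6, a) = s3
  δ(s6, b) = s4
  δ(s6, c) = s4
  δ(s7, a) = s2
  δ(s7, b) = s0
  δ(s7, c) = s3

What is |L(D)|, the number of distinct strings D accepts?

The useful subgraph on states {s0, s1, s4, s6} is acyclic, so L(D) is finite; the longest accepting path visits 4 useful states, giving maximum string length 3.
Counting accepting paths from s1 by length: 2 of length 1, 2 of length 2, 2 of length 3. Total 6.

6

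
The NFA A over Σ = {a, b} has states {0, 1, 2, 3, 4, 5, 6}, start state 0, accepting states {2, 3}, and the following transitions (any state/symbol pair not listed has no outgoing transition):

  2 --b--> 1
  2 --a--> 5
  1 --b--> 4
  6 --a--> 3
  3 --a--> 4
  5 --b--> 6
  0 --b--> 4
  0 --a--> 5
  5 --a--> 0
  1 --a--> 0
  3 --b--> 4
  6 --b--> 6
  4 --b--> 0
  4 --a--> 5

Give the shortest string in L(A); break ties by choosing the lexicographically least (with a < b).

aba

A breadth-first search from 0 reaches an accepting state first via the path 0 → 5 → 6 → 3 on input aba.
No string of length < 3 is accepted (BFS exhausts all shorter strings without reaching an accepting state), and aba is the lexicographically least accepting string of length 3.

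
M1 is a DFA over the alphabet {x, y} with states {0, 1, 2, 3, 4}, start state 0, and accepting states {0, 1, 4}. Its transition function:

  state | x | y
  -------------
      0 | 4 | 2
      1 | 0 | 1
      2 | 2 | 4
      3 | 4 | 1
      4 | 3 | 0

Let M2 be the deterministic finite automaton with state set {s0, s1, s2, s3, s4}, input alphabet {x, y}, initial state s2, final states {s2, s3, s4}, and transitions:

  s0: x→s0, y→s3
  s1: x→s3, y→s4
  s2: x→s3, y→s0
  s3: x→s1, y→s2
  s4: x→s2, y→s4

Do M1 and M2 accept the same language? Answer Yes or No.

Yes

Exploring the product automaton M1 × M2 from the start pair (0, s2), following both machines on each input symbol, reaches 5 state pairs: (0, s2), (4, s3), (2, s0), (3, s1), (1, s4).
M1 accepts in {0, 1, 4} and M2 accepts in {s2, s3, s4}. In every reachable pair the two components are either both accepting — (0, s2), (4, s3), (1, s4) — or both non-accepting, so no string is accepted by exactly one of the machines: L(M1) \ L(M2) and L(M2) \ L(M1) are both empty.
Hence every string is accepted by M1 iff it is accepted by M2, and the two languages coincide.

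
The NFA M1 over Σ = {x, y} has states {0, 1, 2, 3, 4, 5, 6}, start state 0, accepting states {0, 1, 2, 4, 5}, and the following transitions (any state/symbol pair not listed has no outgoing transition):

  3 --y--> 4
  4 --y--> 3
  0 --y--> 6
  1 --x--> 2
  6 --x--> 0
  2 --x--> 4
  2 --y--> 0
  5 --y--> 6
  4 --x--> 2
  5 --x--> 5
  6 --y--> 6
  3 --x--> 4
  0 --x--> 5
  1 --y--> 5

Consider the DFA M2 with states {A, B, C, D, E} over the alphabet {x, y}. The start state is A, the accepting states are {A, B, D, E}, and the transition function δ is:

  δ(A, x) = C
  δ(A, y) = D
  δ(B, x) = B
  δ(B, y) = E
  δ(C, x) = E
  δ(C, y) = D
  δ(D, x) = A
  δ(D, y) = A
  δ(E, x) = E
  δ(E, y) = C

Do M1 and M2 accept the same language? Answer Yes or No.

No

The string x is accepted by M1 but rejected by M2.
So L(M1) ≠ L(M2).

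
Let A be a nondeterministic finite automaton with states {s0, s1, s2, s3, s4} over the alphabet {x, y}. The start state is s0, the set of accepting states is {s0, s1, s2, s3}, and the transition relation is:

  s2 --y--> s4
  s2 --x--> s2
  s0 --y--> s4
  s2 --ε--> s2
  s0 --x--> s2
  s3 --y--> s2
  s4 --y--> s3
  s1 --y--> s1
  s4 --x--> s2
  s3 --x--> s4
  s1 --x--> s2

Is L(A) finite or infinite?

State s2 is reachable from the start and can reach an accepting state, and it lies on the cycle s2 → s2.
Traversing that cycle any number of times yields accepted strings of unbounded length, so the language is infinite.

infinite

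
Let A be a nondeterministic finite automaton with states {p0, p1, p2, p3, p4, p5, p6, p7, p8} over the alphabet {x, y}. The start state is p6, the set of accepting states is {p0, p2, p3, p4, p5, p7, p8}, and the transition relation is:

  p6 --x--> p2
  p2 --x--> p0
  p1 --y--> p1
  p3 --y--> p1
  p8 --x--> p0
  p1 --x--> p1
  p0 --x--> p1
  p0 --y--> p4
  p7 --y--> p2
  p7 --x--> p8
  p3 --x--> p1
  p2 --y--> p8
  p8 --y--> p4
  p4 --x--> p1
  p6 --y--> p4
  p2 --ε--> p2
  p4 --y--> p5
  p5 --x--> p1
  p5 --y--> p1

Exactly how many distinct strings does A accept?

The useful subgraph on states {p0, p2, p4, p5, p6, p8} is acyclic, so L(A) is finite; the longest accepting path visits 6 useful states, giving maximum string length 5.
Counting accepting paths from p6 by length: 2 of length 1, 3 of length 2, 3 of length 3, 3 of length 4, 1 of length 5. Total 12.

12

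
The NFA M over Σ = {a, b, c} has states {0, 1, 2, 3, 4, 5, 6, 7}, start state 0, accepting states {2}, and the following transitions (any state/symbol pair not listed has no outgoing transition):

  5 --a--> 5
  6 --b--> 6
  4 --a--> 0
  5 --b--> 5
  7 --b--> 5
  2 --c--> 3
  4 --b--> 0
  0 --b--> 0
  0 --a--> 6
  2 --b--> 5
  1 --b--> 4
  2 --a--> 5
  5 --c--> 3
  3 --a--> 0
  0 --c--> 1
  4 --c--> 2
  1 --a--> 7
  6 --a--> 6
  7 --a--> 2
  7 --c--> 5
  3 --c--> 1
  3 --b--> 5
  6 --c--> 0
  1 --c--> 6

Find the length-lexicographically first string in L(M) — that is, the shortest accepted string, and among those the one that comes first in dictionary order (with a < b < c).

A breadth-first search from 0 reaches an accepting state first via the path 0 → 1 → 7 → 2 on input caa.
No string of length < 3 is accepted (BFS exhausts all shorter strings without reaching an accepting state), and caa is the lexicographically least accepting string of length 3.

caa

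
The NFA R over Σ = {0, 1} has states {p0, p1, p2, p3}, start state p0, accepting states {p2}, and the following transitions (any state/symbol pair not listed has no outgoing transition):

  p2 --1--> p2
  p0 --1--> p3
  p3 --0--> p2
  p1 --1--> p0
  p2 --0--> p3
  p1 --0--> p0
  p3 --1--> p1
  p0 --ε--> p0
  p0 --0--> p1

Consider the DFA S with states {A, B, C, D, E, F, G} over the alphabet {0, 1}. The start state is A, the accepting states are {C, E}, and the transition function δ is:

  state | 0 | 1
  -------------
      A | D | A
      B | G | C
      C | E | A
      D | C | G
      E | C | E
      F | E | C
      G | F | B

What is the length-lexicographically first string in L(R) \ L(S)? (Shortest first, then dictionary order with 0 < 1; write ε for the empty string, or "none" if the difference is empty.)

The string 10 is accepted by R but not by S.
No shorter string lies in the difference, and 10 is the lexicographically first length-2 string in L(R) \ L(S).

10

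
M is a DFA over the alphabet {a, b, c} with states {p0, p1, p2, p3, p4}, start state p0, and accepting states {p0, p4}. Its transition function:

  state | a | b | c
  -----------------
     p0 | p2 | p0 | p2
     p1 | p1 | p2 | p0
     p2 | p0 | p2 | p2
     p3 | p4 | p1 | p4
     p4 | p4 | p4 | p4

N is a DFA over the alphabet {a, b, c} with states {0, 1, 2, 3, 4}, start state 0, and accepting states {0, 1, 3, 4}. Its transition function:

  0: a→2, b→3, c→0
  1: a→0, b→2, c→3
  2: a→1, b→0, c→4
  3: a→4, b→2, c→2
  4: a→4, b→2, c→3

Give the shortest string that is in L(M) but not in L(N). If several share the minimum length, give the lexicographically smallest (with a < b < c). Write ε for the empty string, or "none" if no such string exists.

The string bb is accepted by M but not by N.
No shorter string lies in the difference, and bb is the lexicographically first length-2 string in L(M) \ L(N).

bb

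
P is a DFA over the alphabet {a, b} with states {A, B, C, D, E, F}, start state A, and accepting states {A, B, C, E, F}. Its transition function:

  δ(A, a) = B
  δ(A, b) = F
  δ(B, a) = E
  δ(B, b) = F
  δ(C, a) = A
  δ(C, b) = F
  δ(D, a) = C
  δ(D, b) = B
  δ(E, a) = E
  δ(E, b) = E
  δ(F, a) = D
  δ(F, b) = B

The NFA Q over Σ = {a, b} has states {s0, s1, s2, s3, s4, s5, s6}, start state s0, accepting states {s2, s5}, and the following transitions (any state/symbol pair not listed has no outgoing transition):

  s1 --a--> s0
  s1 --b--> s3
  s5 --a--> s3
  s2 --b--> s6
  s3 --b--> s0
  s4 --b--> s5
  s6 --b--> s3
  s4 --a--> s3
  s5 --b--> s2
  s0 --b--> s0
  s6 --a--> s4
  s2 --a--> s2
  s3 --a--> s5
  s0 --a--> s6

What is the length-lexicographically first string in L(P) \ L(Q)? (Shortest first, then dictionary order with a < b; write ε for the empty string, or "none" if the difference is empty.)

ε

The empty string ε is accepted by P but not by Q.
Since ε is the unique shortest string, it is the required witness.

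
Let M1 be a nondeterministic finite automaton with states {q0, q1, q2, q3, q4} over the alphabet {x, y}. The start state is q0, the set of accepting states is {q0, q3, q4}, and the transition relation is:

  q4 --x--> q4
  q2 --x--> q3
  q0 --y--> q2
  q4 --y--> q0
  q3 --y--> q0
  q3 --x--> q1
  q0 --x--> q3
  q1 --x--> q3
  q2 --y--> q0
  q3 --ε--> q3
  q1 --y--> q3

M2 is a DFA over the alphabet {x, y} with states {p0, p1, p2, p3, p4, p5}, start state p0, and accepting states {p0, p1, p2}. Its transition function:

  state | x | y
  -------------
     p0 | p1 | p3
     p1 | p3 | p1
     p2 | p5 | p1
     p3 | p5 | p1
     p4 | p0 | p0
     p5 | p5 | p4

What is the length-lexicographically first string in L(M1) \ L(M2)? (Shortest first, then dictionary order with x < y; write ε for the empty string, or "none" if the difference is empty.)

The string yx is accepted by M1 but not by M2.
No shorter string lies in the difference, and yx is the lexicographically first length-2 string in L(M1) \ L(M2).

yx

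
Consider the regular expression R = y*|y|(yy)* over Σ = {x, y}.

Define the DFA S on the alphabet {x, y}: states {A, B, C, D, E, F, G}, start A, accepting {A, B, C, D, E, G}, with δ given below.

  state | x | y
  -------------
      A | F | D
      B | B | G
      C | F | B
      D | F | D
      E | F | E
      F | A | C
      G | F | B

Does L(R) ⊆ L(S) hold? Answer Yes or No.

Converting the expression R to a DFA (subset construction, then merging equivalent states) gives the minimal DFA with states {r0, r1}, start state r0, accepting states {r0} and transitions r0: x→r1, y→r0; r1: x→r1, y→r1.
Exploring the product automaton R × S from the start pair (r0, A), following both machines on each input symbol, reaches 8 state pairs: (r0, A), (r1, F), (r0, D), (r1, A), (r1, C), (r1, D), (r1, B), (r1, G).
R accepts in {r0} and S accepts in {A, B, C, D, E, G}. The reachable pairs whose R-component is accepting are (r0, A), (r0, D); in each of them the S-component is accepting too, so the product for L(R) \ L(S) (R-component accepting, S-component rejecting) has no reachable accepting pair and the difference is empty.
Hence every string in L(R) is also in L(S).

Yes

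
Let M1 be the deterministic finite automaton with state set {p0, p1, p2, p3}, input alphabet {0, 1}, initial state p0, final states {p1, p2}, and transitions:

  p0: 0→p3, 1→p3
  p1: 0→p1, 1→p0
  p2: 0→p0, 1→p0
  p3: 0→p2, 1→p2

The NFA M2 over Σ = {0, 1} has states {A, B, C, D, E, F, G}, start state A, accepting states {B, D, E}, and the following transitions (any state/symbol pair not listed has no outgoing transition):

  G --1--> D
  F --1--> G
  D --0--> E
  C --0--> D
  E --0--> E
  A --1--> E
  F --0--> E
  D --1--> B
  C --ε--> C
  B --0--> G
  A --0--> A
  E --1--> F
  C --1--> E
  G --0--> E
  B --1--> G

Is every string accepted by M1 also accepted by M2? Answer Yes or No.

No

The string 00 is in L(M1) but not in L(M2).
So L(M1) ⊄ L(M2).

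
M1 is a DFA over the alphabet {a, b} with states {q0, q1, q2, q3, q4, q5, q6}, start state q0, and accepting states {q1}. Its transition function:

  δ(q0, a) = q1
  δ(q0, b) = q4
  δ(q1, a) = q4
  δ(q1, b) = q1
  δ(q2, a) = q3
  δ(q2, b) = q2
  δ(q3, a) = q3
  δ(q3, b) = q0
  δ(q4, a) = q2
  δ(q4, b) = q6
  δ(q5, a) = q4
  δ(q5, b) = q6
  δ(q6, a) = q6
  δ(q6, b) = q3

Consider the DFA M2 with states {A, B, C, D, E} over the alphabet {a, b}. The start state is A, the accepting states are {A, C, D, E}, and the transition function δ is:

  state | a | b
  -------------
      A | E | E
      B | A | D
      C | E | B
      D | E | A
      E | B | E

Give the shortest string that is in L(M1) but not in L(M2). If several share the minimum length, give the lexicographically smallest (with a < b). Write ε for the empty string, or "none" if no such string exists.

baaba

The string baaba is accepted by M1 but not by M2.
No shorter string lies in the difference, and baaba is the lexicographically first length-5 string in L(M1) \ L(M2).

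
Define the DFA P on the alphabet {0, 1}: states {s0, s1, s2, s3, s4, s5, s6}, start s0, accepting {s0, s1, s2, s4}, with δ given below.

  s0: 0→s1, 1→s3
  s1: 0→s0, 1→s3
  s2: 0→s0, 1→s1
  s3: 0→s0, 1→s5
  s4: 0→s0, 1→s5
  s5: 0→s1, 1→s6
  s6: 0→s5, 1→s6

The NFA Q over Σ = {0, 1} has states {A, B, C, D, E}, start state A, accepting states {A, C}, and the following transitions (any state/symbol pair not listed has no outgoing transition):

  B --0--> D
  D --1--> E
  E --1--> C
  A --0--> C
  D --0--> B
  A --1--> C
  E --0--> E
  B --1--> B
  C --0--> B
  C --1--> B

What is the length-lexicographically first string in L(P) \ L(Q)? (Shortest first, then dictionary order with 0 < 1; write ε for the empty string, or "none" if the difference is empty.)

The string 00 is accepted by P but not by Q.
No shorter string lies in the difference, and 00 is the lexicographically first length-2 string in L(P) \ L(Q).

00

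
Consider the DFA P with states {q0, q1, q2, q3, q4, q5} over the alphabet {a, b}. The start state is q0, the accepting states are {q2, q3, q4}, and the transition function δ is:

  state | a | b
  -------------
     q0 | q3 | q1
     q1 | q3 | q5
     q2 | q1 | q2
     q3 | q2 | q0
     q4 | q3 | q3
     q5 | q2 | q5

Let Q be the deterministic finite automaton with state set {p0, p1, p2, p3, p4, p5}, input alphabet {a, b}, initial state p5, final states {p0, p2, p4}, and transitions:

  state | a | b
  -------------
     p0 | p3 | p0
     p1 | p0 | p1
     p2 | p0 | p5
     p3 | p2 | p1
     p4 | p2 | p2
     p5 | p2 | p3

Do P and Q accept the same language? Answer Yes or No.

Exploring the product automaton P × Q from the start pair (q0, p5), following both machines on each input symbol, reaches 5 state pairs: (q0, p5), (q3, p2), (q1, p3), (q2, p0), (q5, p1).
P accepts in {q2, q3, q4} and Q accepts in {p0, p2, p4}. In every reachable pair the two components are either both accepting — (q3, p2), (q2, p0) — or both non-accepting, so no string is accepted by exactly one of the machines: L(P) \ L(Q) and L(Q) \ L(P) are both empty.
Hence every string is accepted by P iff it is accepted by Q, and the two languages coincide.

Yes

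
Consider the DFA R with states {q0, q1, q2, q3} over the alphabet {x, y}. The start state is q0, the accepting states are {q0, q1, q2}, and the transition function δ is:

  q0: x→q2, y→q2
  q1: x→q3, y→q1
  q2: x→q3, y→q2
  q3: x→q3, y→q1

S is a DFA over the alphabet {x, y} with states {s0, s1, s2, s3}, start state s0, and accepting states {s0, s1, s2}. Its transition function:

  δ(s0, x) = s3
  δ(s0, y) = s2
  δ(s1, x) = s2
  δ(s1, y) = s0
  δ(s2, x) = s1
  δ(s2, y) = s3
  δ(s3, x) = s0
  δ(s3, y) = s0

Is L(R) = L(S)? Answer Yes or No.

The string x is accepted by R but rejected by S.
So L(R) ≠ L(S).

No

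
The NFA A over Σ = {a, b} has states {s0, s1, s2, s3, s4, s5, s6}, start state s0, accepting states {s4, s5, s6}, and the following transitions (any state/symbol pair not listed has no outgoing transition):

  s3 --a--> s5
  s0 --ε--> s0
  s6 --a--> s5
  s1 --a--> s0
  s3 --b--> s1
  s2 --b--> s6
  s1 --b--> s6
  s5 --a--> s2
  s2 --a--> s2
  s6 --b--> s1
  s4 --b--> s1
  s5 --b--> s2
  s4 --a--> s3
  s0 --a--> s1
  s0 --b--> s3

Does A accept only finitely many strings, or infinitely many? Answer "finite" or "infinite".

State s0 is reachable from the start and can reach an accepting state, and it lies on the cycle s0 → s1 → s0.
Traversing that cycle any number of times yields accepted strings of unbounded length, so the language is infinite.

infinite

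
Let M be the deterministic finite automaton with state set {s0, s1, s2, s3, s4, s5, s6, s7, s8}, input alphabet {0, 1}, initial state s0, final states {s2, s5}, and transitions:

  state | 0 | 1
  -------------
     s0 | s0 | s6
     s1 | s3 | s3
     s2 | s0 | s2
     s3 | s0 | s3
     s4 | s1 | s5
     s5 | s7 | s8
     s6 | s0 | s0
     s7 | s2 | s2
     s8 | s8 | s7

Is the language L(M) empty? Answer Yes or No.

The states reachable from the start state are {s0, s6}.
None of the accepting states {s2, s5} is reachable, so no string is accepted and L(M) = ∅.

Yes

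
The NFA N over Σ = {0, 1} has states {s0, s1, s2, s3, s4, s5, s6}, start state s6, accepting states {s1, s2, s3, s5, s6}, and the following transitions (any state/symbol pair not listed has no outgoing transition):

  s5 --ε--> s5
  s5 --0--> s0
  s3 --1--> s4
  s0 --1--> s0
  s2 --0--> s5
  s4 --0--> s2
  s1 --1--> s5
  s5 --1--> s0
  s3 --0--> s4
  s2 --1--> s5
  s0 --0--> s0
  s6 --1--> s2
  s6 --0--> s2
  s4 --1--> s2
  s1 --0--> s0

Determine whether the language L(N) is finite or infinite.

The useful states (reachable from s6 and able to reach an accepting state) are {s2, s5, s6}.
Restricted to these states the transition graph has no cycle, so every accepting path has bounded length and L is finite.

finite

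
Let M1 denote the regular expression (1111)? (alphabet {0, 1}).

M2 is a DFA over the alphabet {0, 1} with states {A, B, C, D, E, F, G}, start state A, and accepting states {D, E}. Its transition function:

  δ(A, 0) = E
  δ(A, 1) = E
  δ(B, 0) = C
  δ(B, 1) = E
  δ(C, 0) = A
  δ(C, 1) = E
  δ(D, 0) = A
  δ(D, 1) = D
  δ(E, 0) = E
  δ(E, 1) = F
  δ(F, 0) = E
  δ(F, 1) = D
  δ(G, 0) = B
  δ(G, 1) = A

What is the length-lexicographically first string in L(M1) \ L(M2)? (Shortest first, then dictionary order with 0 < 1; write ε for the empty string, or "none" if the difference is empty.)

ε

The empty string ε is accepted by M1 but not by M2.
Since ε is the unique shortest string, it is the required witness.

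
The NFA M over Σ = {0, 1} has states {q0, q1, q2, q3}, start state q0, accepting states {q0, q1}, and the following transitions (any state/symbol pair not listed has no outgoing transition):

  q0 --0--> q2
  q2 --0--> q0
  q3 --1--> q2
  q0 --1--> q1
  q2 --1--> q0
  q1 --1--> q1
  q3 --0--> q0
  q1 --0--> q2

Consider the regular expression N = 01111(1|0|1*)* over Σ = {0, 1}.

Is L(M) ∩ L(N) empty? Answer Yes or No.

No

The string 01111 is accepted by both M and N.
Hence L(M) ∩ L(N) ≠ ∅.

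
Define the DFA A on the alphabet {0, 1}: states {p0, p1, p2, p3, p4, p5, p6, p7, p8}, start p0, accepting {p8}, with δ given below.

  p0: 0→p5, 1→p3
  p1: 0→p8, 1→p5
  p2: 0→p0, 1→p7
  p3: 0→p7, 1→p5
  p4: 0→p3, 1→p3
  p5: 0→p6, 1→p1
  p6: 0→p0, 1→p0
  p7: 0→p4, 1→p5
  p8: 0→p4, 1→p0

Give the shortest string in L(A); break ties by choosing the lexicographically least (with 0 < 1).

A breadth-first search from p0 reaches an accepting state first via the path p0 → p5 → p1 → p8 on input 010.
No string of length < 3 is accepted (BFS exhausts all shorter strings without reaching an accepting state), and 010 is the lexicographically least accepting string of length 3.

010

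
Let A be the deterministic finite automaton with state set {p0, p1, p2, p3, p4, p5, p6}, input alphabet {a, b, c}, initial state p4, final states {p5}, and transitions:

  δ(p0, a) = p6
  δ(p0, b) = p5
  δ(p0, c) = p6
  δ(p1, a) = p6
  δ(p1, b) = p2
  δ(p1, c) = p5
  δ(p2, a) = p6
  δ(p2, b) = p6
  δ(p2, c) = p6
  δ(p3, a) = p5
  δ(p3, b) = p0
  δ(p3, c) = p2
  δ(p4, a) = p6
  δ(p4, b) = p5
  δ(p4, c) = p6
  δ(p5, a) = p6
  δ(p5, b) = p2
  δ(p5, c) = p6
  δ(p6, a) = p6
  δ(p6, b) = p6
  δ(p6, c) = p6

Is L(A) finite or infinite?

finite

The useful states (reachable from p4 and able to reach an accepting state) are {p4, p5}.
Restricted to these states the transition graph has no cycle, so every accepting path has bounded length and L is finite.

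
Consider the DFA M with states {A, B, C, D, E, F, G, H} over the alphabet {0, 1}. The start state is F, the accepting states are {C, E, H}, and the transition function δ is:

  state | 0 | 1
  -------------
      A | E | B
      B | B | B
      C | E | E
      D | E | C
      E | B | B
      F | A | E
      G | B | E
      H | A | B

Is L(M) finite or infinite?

The useful states (reachable from F and able to reach an accepting state) are {A, E, F}.
Restricted to these states the transition graph has no cycle, so every accepting path has bounded length and L is finite.

finite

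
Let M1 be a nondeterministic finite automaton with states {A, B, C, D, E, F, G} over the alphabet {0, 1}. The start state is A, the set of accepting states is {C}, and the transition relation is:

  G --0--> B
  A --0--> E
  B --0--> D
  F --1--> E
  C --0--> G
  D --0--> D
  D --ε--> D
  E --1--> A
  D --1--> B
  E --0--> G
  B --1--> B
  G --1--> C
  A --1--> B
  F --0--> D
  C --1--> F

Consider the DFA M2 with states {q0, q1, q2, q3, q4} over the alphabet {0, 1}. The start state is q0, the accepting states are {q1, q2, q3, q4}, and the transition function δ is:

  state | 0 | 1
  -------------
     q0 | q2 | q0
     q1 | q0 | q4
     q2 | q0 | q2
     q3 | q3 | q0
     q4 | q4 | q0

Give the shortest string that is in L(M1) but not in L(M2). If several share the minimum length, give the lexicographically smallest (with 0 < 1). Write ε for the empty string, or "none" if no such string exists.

001

The string 001 is accepted by M1 but not by M2.
No shorter string lies in the difference, and 001 is the lexicographically first length-3 string in L(M1) \ L(M2).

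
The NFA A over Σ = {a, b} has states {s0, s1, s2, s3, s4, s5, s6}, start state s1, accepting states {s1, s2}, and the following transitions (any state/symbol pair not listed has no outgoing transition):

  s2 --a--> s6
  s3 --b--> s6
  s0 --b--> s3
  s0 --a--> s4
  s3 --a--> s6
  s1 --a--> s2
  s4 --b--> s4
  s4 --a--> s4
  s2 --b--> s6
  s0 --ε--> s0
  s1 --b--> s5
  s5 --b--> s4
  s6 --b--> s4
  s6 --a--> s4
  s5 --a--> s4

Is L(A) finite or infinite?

The useful states (reachable from s1 and able to reach an accepting state) are {s1, s2}.
Restricted to these states the transition graph has no cycle, so every accepting path has bounded length and L is finite.

finite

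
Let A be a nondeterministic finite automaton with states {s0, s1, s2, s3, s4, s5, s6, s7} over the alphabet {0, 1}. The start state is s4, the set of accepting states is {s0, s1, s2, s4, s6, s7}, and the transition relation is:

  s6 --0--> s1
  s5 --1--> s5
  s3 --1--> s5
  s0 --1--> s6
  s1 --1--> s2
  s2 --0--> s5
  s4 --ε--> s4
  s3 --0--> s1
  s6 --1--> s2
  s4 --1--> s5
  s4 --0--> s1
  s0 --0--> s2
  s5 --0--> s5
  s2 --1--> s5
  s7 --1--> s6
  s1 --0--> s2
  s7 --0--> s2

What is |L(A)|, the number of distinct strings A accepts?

The useful subgraph on states {s1, s2, s4} is acyclic, so L(A) is finite; the longest accepting path visits 3 useful states, giving maximum string length 2.
Counting accepting paths from s4 by length: 1 of length 0, 1 of length 1, 2 of length 2. Total 4.

4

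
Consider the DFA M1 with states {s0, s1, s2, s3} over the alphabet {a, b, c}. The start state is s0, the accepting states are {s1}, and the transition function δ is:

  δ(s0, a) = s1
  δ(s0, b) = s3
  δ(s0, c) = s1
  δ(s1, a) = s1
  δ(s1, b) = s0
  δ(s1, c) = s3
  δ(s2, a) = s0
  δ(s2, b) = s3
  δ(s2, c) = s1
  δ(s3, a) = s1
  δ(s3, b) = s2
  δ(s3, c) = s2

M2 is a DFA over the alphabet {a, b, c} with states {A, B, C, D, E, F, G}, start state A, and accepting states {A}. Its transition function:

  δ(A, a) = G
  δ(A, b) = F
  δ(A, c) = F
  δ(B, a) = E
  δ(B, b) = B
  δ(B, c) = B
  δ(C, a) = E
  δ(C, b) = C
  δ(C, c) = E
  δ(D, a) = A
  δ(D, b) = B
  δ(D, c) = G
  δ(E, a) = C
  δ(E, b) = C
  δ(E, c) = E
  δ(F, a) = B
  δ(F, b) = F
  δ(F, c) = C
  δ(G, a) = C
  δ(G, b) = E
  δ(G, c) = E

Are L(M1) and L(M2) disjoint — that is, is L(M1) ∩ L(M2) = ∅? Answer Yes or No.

Yes

Exploring the product automaton M1 × M2 from the start pair (s0, A), following both machines on each input symbol, reaches 18 state pairs: (s0, A), (s1, G), (s3, F), (s1, F), (s1, C), (s0, E), (s3, E), (s1, B), (s2, F), (s2, C), (s0, F), (s3, C), (s1, E), (s0, C), (s2, E), (s0, B), (s3, B), (s2, B).
M1 accepts in {s1} and M2 accepts in {A}; no reachable pair has both components accepting, so no string drives both machines to acceptance simultaneously and L(M1) ∩ L(M2) = ∅.
So no string is accepted by both, and the intersection is empty.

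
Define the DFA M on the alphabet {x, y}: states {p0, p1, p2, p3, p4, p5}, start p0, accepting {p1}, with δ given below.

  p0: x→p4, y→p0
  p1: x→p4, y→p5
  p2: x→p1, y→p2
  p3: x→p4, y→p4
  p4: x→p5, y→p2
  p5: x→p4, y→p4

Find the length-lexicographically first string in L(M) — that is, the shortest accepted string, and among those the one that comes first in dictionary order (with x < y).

A breadth-first search from p0 reaches an accepting state first via the path p0 → p4 → p2 → p1 on input xyx.
No string of length < 3 is accepted (BFS exhausts all shorter strings without reaching an accepting state), and xyx is the lexicographically least accepting string of length 3.

xyx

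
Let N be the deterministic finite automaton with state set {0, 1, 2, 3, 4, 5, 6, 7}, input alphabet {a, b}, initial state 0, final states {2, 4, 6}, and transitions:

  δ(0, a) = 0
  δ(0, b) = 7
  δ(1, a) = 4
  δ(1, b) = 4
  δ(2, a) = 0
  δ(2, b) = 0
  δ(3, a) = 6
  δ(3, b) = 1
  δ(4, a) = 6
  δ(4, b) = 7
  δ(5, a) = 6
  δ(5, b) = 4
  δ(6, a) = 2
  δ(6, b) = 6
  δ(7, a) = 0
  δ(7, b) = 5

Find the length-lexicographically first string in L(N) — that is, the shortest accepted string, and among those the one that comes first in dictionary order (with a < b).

bba

A breadth-first search from 0 reaches an accepting state first via the path 0 → 7 → 5 → 6 on input bba.
No string of length < 3 is accepted (BFS exhausts all shorter strings without reaching an accepting state), and bba is the lexicographically least accepting string of length 3.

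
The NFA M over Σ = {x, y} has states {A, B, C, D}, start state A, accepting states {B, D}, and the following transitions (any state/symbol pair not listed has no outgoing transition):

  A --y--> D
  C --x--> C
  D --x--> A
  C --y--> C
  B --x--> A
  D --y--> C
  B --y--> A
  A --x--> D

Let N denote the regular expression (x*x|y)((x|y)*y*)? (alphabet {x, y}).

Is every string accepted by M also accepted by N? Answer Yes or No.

Converting the expression N to a DFA (subset construction, then merging equivalent states) gives the minimal DFA with states {n0, n1}, start state n0, accepting states {n1} and transitions n0: x→n1, y→n1; n1: x→n1, y→n1.
Exploring the product automaton M × N from the start pair (A, n0), following both machines on each input symbol, reaches 4 state pairs: (A, n0), (D, n1), (A, n1), (C, n1).
M accepts in {B, D} and N accepts in {n1}. The reachable pairs whose M-component is accepting are (D, n1); in each of them the N-component is accepting too, so the product for L(M) \ L(N) (M-component accepting, N-component rejecting) has no reachable accepting pair and the difference is empty.
Hence every string in L(M) is also in L(N).

Yes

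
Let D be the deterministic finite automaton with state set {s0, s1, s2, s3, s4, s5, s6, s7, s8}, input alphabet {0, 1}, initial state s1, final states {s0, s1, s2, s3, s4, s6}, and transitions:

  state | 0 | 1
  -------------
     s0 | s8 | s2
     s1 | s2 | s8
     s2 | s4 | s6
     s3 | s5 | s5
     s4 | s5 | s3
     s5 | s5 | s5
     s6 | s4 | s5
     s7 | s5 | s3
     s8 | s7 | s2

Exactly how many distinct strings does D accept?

14

The useful subgraph on states {s1, s2, s3, s4, s6, s7, s8} is acyclic, so L(D) is finite; the longest accepting path visits 6 useful states, giving maximum string length 5.
Counting accepting paths from s1 by length: 1 of length 0, 1 of length 1, 3 of length 2, 5 of length 3, 3 of length 4, 1 of length 5. Total 14.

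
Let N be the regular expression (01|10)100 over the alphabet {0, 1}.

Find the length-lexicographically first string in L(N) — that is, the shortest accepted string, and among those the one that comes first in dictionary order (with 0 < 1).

By inspection of the expression, no string of length less than 5 matches, and 01100 is the lexicographically first match of length 5.

01100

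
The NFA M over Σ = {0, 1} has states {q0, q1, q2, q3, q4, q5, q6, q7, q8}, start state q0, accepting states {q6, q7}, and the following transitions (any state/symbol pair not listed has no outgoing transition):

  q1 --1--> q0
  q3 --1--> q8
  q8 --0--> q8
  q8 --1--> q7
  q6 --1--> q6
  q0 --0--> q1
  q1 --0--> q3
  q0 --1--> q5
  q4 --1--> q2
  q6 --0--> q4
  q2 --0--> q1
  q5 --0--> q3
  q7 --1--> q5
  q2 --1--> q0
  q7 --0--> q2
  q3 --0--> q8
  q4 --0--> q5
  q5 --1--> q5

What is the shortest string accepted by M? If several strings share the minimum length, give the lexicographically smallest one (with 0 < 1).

0001

A breadth-first search from q0 reaches an accepting state first via the path q0 → q1 → q3 → q8 → q7 on input 0001.
No string of length < 4 is accepted (BFS exhausts all shorter strings without reaching an accepting state), and 0001 is the lexicographically least accepting string of length 4.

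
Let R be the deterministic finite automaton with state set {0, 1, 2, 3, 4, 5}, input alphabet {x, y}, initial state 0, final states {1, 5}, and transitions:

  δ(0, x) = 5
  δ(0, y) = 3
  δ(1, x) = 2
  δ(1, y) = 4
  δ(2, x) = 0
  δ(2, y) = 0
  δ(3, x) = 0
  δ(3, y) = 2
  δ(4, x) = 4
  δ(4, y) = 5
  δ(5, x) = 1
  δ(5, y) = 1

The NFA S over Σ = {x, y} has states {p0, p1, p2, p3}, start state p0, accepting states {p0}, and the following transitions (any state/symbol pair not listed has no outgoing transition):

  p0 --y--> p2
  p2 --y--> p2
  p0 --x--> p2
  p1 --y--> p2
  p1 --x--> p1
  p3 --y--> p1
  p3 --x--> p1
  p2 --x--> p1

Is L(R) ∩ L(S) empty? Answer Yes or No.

Exploring the product automaton R × S from the start pair (0, p0), following both machines on each input symbol, reaches 12 state pairs: (0, p0), (5, p2), (3, p2), (1, p1), (1, p2), (0, p1), (2, p2), (2, p1), (4, p2), (5, p1), (0, p2), (4, p1).
R accepts in {1, 5} and S accepts in {p0}; no reachable pair has both components accepting, so no string drives both machines to acceptance simultaneously and L(R) ∩ L(S) = ∅.
So no string is accepted by both, and the intersection is empty.

Yes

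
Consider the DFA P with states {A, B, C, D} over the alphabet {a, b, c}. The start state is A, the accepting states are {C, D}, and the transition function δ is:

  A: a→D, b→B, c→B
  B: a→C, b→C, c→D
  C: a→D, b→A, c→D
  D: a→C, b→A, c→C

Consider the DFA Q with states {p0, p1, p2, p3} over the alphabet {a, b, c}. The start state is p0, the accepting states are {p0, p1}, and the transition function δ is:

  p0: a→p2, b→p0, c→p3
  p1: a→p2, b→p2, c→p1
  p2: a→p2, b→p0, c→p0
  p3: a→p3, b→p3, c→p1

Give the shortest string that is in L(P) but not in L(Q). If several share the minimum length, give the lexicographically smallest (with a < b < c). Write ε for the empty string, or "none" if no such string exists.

The string a is accepted by P but not by Q.
No shorter string lies in the difference, and a is the lexicographically first length-1 string in L(P) \ L(Q).

a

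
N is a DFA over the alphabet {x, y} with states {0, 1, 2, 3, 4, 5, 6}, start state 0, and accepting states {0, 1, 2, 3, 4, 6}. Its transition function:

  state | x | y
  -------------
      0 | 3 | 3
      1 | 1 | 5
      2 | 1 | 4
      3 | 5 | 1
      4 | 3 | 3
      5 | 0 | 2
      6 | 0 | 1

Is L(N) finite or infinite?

State 1 is reachable from the start and can reach an accepting state, and it lies on the cycle 1 → 1.
Traversing that cycle any number of times yields accepted strings of unbounded length, so the language is infinite.

infinite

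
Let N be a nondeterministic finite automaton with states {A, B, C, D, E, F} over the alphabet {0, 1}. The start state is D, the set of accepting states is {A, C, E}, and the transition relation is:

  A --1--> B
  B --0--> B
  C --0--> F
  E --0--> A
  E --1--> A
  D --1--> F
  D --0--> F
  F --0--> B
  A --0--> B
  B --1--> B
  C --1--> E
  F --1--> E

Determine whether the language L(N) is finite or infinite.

The useful states (reachable from D and able to reach an accepting state) are {A, D, E, F}.
Restricted to these states the transition graph has no cycle, so every accepting path has bounded length and L is finite.

finite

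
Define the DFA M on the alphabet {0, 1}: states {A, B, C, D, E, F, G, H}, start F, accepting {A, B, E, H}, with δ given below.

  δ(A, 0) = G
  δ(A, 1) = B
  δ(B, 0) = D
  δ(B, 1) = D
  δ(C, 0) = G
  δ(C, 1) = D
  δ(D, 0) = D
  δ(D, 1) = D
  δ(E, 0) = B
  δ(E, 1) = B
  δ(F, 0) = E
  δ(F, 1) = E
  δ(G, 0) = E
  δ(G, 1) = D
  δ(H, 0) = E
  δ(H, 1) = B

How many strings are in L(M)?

6

The useful subgraph on states {B, E, F} is acyclic, so L(M) is finite; the longest accepting path visits 3 useful states, giving maximum string length 2.
Counting accepting paths from F by length: 2 of length 1, 4 of length 2. Total 6.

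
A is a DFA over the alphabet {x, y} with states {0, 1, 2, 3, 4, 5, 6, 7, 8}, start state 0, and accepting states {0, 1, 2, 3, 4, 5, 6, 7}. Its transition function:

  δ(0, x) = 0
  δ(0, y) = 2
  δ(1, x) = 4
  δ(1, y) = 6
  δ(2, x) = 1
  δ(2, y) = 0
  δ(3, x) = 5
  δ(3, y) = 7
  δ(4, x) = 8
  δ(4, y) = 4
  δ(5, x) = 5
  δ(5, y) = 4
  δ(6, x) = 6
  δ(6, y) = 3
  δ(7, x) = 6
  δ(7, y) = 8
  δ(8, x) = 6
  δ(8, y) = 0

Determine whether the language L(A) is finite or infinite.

infinite

State 0 is reachable from the start and can reach an accepting state, and it lies on the cycle 0 → 0.
Traversing that cycle any number of times yields accepted strings of unbounded length, so the language is infinite.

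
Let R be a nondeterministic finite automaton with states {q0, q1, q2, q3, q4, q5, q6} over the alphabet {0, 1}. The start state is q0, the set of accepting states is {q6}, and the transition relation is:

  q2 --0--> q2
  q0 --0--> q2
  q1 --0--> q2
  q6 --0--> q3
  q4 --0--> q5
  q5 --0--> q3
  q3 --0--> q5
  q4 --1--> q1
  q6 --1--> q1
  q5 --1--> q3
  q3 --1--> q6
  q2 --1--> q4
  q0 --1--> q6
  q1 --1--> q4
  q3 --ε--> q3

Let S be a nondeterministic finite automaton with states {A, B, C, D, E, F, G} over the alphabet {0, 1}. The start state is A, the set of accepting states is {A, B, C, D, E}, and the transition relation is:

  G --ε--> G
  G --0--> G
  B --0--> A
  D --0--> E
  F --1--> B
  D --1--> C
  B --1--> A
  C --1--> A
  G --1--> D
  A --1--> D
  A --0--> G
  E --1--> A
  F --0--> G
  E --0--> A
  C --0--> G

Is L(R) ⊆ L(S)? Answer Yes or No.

Exploring the product automaton R × S from the start pair (q0, A), following both machines on each input symbol, reaches 20 state pairs: (q0, A), (q2, G), (q6, D), (q4, D), (q3, E), (q1, C), (q5, E), (q5, A), (q6, A), (q4, A), (q3, A), (q3, G), (q3, D), (q1, D), (q5, G), (q6, C), (q2, E), (q4, C), (q1, A), (q2, A).
R accepts in {q6} and S accepts in {A, B, C, D, E}. The reachable pairs whose R-component is accepting are (q6, D), (q6, A), (q6, C); in each of them the S-component is accepting too, so the product for L(R) \ L(S) (R-component accepting, S-component rejecting) has no reachable accepting pair and the difference is empty.
Hence every string in L(R) is also in L(S).

Yes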